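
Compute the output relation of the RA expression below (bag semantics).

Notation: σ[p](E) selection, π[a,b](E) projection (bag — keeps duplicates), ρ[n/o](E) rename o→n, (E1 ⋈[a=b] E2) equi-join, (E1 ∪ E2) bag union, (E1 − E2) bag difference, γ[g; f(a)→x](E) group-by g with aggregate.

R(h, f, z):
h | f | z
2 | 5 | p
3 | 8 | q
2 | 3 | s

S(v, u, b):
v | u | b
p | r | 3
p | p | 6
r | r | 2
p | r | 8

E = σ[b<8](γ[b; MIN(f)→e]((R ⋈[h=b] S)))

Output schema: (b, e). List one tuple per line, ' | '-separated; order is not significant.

Row counts bottom-up:
  R → 3
  S → 4
  (R ⋈[h=b] S) → 3
  γ[b; MIN(f)→e]((R ⋈[h=b] S)) → 2
  σ[b<8](γ[b; MIN(f)→e]((R ⋈[h=b] S))) → 2

== RESULT ==
b | e
2 | 3
3 | 8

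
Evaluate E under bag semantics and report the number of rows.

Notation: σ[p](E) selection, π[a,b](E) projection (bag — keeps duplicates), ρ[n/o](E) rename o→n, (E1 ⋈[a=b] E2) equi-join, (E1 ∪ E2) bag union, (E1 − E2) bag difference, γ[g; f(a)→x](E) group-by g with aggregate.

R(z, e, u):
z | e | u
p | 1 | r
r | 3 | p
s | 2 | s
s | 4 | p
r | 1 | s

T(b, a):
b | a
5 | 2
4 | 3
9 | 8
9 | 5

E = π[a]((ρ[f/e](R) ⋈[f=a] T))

Stepwise |·|:
  R → 5
  ρ[f/e](R) → 5
  T → 4
  (ρ[f/e](R) ⋈[f=a] T) → 2
  π[a]((ρ[f/e](R) ⋈[f=a] T)) → 2

|E| = 2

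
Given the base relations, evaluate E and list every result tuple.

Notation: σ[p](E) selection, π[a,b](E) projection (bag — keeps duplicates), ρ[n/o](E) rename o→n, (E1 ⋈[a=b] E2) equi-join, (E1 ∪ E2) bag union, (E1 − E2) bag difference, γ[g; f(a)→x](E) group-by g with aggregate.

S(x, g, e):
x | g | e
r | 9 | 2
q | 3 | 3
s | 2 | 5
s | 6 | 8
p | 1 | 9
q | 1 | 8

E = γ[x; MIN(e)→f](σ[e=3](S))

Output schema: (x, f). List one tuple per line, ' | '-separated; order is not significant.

Row counts bottom-up:
  S → 6
  σ[e=3](S) → 1
  γ[x; MIN(e)→f](σ[e=3](S)) → 1

== RESULT ==
x | f
q | 3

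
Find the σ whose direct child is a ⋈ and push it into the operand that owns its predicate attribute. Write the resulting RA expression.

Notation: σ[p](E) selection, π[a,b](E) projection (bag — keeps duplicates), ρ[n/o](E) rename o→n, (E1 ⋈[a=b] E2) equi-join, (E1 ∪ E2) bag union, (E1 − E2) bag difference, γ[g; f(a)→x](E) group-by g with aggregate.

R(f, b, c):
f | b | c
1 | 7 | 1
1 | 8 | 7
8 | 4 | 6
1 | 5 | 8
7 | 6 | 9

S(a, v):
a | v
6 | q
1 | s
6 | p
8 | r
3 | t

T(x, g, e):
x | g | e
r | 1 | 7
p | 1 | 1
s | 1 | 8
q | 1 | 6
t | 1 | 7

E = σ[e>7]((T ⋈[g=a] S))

σ filters on e, owned by the left side.
E' = (σ[e>7](T) ⋈[g=a] S)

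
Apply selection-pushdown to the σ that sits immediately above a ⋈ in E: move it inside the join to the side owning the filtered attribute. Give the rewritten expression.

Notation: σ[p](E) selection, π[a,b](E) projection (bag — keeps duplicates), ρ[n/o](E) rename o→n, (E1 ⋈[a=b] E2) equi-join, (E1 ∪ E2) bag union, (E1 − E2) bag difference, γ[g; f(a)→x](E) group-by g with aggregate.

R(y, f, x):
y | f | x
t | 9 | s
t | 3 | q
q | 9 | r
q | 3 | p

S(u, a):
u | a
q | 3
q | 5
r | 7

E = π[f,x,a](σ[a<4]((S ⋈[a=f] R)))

σ filters on a, owned by the left side.
E' = π[f,x,a]((σ[a<4](S) ⋈[a=f] R))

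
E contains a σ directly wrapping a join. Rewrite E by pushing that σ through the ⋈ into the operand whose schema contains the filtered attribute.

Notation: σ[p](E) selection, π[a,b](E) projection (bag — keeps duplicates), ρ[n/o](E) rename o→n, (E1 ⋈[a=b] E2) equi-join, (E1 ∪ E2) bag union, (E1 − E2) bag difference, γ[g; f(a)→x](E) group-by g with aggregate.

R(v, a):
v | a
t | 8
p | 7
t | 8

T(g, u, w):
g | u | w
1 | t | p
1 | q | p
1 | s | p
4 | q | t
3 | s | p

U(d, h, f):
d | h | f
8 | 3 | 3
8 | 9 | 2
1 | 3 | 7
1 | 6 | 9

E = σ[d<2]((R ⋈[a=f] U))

σ filters on d, owned by the right side.
E' = (R ⋈[a=f] σ[d<2](U))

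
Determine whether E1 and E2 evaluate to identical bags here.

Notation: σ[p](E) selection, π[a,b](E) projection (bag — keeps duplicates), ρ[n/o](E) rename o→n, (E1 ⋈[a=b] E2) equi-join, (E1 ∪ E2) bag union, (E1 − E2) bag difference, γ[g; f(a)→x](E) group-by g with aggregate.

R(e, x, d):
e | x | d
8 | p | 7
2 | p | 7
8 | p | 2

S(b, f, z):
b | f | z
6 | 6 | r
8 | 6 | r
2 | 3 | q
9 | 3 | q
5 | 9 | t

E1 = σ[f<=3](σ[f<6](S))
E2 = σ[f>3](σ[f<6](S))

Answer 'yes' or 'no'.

E1 per-node cardinality:
  S → 5
  σ[f<6](S) → 2
  σ[f<=3](σ[f<6](S)) → 2
E2 per-node cardinality:
  S → 5
  σ[f<6](S) → 2
  σ[f>3](σ[f<6](S)) → 0

E1 result:
b | f | z
2 | 3 | q
9 | 3 | q
E2 result:
b | f | z
(0 rows)
Witness: (9, 3, 'q') appears 1× in E1 but 0× in E2.

no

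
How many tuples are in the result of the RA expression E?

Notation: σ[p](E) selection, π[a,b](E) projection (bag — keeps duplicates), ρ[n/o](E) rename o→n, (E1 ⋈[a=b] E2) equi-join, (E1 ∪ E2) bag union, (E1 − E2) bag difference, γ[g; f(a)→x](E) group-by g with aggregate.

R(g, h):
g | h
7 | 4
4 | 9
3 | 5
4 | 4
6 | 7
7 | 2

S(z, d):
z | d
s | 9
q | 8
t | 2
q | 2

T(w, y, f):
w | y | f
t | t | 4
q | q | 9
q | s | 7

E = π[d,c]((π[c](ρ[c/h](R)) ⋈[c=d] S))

Per-node cardinality:
  R → 6
  ρ[c/h](R) → 6
  π[c](ρ[c/h](R)) → 6
  S → 4
  (π[c](ρ[c/h](R)) ⋈[c=d] S) → 3
  π[d,c]((π[c](ρ[c/h](R)) ⋈[c=d] S)) → 3

|E| = 3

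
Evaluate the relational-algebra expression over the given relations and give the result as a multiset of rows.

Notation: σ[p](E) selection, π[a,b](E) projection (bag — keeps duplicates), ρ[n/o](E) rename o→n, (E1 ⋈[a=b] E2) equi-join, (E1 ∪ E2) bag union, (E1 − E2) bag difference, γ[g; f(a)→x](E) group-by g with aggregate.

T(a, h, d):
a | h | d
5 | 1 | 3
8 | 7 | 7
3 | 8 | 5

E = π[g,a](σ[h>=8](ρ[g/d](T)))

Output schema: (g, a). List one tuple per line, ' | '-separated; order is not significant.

Stepwise |·|:
  T → 3
  ρ[g/d](T) → 3
  σ[h>=8](ρ[g/d](T)) → 1
  π[g,a](σ[h>=8](ρ[g/d](T))) → 1

== RESULT ==
g | a
5 | 3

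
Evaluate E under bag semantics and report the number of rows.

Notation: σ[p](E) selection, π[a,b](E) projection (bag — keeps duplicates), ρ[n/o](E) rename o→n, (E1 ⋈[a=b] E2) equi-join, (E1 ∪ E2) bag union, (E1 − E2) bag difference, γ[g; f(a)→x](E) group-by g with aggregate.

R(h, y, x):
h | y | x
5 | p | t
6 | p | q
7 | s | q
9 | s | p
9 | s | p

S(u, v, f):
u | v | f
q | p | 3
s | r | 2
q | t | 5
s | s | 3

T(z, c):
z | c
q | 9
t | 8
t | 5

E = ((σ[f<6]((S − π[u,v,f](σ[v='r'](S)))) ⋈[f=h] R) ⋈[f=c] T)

Subexpression sizes:
  S → 4
  S → 4
  σ[v='r'](S) → 1
  π[u,v,f](σ[v='r'](S)) → 1
  (S − π[u,v,f](σ[v='r'](S))) → 3
  σ[f<6]((S − π[u,v,f](σ[v='r'](S)))) → 3
  R → 5
  (σ[f<6]((S − π[u,v,f](σ[v='r'](S)))) ⋈[f=h] R) → 1
  T → 3
  ((σ[f<6]((S − π[u,v,f](σ[v='r'](S)))) ⋈[f=h] R) ⋈[f=c] T) → 1

|E| = 1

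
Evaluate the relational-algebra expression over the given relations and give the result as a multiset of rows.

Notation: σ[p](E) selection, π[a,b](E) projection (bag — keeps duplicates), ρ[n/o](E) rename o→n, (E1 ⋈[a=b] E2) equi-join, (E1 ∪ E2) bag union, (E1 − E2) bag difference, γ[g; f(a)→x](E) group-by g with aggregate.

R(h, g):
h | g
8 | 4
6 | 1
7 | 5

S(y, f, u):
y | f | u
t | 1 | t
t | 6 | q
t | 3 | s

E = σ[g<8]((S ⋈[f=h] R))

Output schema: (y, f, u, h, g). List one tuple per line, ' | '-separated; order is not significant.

Subexpression sizes:
  S → 3
  R → 3
  (S ⋈[f=h] R) → 1
  σ[g<8]((S ⋈[f=h] R)) → 1

== RESULT ==
y | f | u | h | g
t | 6 | q | 6 | 1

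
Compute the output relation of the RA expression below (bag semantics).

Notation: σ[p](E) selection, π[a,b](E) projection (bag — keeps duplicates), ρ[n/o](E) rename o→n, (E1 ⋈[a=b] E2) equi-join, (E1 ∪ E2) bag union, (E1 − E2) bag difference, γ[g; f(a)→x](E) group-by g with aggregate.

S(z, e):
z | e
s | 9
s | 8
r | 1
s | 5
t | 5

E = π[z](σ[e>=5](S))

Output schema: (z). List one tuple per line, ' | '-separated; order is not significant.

Subexpression sizes:
  S → 5
  σ[e>=5](S) → 4
  π[z](σ[e>=5](S)) → 4

== RESULT ==
z
s
s
s
t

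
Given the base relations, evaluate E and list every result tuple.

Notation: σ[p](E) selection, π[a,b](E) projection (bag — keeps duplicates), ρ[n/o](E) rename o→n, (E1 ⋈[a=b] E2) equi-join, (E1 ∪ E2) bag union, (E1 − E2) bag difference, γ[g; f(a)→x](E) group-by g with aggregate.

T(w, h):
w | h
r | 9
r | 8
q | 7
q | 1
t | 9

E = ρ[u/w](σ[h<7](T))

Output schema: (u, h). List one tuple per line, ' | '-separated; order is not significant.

Subexpression sizes:
  T → 5
  σ[h<7](T) → 1
  ρ[u/w](σ[h<7](T)) → 1

== RESULT ==
u | h
q | 1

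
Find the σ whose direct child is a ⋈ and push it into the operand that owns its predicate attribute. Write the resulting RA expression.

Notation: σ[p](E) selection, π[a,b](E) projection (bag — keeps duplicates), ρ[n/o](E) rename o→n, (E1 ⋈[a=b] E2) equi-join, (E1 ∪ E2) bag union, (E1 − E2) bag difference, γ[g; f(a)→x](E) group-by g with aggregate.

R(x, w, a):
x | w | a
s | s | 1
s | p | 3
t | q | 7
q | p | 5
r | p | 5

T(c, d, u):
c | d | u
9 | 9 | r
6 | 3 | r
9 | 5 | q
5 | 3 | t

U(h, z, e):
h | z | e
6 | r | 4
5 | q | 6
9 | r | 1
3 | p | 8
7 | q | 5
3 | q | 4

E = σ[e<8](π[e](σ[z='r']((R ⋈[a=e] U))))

σ filters on z, owned by the right side.
E' = σ[e<8](π[e]((R ⋈[a=e] σ[z='r'](U))))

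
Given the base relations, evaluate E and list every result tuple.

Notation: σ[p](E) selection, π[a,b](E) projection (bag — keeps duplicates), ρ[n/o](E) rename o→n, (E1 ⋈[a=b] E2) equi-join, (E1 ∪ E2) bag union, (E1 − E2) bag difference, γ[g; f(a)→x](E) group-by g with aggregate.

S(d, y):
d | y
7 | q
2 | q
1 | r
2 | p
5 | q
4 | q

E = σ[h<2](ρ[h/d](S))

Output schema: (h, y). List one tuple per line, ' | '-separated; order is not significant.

Row counts bottom-up:
  S → 6
  ρ[h/d](S) → 6
  σ[h<2](ρ[h/d](S)) → 1

== RESULT ==
h | y
1 | r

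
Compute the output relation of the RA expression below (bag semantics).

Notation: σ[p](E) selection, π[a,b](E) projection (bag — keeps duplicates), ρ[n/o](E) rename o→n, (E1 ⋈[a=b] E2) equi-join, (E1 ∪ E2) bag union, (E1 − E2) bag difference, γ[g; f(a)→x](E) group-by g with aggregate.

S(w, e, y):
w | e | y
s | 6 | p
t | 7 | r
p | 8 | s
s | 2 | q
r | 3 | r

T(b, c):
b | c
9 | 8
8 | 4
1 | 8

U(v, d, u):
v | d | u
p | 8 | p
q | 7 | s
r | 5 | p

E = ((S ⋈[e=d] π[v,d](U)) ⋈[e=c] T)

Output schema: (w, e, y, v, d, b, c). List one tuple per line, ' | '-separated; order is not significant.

Per-node cardinality:
  S → 5
  U → 3
  π[v,d](U) → 3
  (S ⋈[e=d] π[v,d](U)) → 2
  T → 3
  ((S ⋈[e=d] π[v,d](U)) ⋈[e=c] T) → 2

== RESULT ==
w | e | y | v | d | b | c
p | 8 | s | p | 8 | 1 | 8
p | 8 | s | p | 8 | 9 | 8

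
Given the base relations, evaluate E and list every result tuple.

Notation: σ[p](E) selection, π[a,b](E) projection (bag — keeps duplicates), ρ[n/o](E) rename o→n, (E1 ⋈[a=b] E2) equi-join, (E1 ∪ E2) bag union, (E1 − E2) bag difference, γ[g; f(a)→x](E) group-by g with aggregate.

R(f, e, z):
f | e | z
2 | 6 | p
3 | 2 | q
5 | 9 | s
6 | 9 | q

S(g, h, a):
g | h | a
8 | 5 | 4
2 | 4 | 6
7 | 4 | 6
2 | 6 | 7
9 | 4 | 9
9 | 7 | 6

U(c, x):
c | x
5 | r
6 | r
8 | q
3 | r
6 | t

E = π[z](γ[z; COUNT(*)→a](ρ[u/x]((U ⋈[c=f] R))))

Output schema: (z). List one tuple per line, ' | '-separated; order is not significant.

Stepwise |·|:
  U → 5
  R → 4
  (U ⋈[c=f] R) → 4
  ρ[u/x]((U ⋈[c=f] R)) → 4
  γ[z; COUNT(*)→a](ρ[u/x]((U ⋈[c=f] R))) → 2
  π[z](γ[z; COUNT(*)→a](ρ[u/x]((U ⋈[c=f] R)))) → 2

== RESULT ==
z
q
s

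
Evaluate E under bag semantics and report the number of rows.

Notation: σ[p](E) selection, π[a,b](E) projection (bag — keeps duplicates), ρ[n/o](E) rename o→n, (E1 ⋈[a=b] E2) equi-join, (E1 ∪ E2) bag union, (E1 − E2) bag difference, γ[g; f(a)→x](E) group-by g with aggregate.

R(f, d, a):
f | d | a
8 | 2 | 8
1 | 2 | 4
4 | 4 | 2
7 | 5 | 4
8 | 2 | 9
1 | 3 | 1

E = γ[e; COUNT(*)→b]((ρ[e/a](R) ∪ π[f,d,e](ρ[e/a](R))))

Stepwise |·|:
  R → 6
  ρ[e/a](R) → 6
  R → 6
  ρ[e/a](R) → 6
  π[f,d,e](ρ[e/a](R)) → 6
  (ρ[e/a](R) ∪ π[f,d,e](ρ[e/a](R))) → 12
  γ[e; COUNT(*)→b]((ρ[e/a](R) ∪ π[f,d,e](ρ[e/a](R)))) → 5

|E| = 5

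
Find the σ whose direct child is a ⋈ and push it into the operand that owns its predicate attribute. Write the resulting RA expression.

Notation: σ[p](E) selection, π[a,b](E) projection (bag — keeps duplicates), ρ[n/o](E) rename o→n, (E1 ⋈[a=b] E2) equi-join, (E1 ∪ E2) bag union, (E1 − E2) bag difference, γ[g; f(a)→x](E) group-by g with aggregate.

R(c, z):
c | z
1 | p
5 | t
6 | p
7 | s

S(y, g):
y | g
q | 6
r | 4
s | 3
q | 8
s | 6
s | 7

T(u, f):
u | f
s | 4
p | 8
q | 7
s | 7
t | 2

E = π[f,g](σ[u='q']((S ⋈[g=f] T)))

σ filters on u, owned by the right side.
E' = π[f,g]((S ⋈[g=f] σ[u='q'](T)))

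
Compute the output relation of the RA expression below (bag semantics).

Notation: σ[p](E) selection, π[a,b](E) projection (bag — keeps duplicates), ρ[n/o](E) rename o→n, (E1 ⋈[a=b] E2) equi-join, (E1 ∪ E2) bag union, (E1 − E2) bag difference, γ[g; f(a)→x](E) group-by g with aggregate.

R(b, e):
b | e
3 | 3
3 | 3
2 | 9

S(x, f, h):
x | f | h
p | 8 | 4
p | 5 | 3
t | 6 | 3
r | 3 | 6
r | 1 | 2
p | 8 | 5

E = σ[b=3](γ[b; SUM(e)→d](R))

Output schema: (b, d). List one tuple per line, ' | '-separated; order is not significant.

Row counts bottom-up:
  R → 3
  γ[b; SUM(e)→d](R) → 2
  σ[b=3](γ[b; SUM(e)→d](R)) → 1

== RESULT ==
b | d
3 | 6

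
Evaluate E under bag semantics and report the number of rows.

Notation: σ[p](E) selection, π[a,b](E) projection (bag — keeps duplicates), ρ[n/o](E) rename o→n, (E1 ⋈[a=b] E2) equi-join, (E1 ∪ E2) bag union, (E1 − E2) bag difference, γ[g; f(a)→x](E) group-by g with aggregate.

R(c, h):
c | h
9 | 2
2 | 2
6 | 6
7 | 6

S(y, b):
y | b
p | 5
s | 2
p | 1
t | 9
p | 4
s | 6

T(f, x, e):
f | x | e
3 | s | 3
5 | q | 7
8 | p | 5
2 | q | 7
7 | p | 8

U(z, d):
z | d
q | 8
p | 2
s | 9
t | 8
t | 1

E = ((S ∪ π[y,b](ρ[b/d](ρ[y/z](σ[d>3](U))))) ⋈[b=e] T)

Stepwise |·|:
  S → 6
  U → 5
  σ[d>3](U) → 3
  ρ[y/z](σ[d>3](U)) → 3
  ρ[b/d](ρ[y/z](σ[d>3](U))) → 3
  π[y,b](ρ[b/d](ρ[y/z](σ[d>3](U)))) → 3
  (S ∪ π[y,b](ρ[b/d](ρ[y/z](σ[d>3](U))))) → 9
  T → 5
  ((S ∪ π[y,b](ρ[b/d](ρ[y/z](σ[d>3](U))))) ⋈[b=e] T) → 3

|E| = 3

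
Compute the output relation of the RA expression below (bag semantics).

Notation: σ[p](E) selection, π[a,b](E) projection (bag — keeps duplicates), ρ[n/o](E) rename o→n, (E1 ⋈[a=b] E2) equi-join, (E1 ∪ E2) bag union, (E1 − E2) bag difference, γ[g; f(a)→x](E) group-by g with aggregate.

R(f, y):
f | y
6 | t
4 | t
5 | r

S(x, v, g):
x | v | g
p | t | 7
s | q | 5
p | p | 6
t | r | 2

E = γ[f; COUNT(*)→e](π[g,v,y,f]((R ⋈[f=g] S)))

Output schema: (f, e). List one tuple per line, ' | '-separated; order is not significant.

Row counts bottom-up:
  R → 3
  S → 4
  (R ⋈[f=g] S) → 2
  π[g,v,y,f]((R ⋈[f=g] S)) → 2
  γ[f; COUNT(*)→e](π[g,v,y,f]((R ⋈[f=g] S))) → 2

== RESULT ==
f | e
5 | 1
6 | 1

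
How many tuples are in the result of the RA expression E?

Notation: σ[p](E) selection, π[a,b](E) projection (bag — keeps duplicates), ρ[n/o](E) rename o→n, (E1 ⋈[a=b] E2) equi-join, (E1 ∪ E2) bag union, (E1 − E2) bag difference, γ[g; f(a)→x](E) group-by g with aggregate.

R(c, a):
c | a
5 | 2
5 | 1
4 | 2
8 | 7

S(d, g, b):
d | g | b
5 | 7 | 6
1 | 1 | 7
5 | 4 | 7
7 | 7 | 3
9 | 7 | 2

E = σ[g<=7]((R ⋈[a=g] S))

Row counts bottom-up:
  R → 4
  S → 5
  (R ⋈[a=g] S) → 4
  σ[g<=7]((R ⋈[a=g] S)) → 4

|E| = 4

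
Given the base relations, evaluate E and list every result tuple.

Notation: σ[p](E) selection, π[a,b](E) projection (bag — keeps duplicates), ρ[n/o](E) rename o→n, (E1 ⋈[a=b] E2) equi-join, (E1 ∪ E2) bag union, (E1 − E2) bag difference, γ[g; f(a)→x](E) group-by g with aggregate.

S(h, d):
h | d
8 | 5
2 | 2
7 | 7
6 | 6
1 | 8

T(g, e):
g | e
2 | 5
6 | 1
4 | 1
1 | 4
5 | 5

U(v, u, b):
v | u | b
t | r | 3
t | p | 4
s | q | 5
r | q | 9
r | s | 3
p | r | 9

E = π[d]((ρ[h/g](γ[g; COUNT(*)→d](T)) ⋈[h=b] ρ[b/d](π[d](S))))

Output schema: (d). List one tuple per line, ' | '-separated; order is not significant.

Subexpression sizes:
  T → 5
  γ[g; COUNT(*)→d](T) → 5
  ρ[h/g](γ[g; COUNT(*)→d](T)) → 5
  S → 5
  π[d](S) → 5
  ρ[b/d](π[d](S)) → 5
  (ρ[h/g](γ[g; COUNT(*)→d](T)) ⋈[h=b] ρ[b/d](π[d](S))) → 3
  π[d]((ρ[h/g](γ[g; COUNT(*)→d](T)) ⋈[h=b] ρ[b/d](π[d](S)))) → 3

== RESULT ==
d
1
1
1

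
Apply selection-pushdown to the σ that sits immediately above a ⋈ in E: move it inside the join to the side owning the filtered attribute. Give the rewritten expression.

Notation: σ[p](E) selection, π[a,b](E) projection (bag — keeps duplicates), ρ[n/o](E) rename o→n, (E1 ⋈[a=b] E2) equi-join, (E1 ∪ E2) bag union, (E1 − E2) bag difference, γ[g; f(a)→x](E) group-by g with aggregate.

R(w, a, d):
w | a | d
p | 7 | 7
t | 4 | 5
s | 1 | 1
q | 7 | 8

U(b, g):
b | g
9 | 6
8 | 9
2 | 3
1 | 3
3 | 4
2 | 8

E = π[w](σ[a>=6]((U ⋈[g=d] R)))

σ filters on a, owned by the right side.
E' = π[w]((U ⋈[g=d] σ[a>=6](R)))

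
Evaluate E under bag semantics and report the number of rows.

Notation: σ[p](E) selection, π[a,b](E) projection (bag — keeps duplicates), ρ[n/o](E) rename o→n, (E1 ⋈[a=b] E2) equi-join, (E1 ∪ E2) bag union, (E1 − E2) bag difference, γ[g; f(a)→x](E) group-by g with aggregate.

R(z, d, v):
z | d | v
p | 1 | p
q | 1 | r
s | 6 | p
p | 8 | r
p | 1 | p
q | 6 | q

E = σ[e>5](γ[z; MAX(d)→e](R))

Row counts bottom-up:
  R → 6
  γ[z; MAX(d)→e](R) → 3
  σ[e>5](γ[z; MAX(d)→e](R)) → 3

|E| = 3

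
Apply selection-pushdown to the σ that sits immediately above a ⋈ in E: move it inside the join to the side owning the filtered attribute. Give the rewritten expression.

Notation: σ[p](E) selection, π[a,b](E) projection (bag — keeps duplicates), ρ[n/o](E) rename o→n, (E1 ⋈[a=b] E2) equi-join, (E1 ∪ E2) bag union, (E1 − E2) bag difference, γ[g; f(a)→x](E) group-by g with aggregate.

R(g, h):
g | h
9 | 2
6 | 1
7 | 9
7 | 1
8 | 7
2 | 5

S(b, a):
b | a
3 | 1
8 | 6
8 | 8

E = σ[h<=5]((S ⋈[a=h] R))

σ filters on h, owned by the right side.
E' = (S ⋈[a=h] σ[h<=5](R))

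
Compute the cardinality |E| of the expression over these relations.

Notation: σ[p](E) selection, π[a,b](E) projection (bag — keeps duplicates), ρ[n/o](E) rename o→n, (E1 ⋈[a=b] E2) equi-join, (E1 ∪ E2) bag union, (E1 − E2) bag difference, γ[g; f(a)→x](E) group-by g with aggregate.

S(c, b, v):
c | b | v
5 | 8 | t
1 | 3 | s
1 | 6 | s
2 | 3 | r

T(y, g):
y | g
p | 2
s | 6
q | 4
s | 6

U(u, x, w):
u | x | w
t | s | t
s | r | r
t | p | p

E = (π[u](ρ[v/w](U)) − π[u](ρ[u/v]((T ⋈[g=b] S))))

Row counts bottom-up:
  U → 3
  ρ[v/w](U) → 3
  π[u](ρ[v/w](U)) → 3
  T → 4
  S → 4
  (T ⋈[g=b] S) → 2
  ρ[u/v]((T ⋈[g=b] S)) → 2
  π[u](ρ[u/v]((T ⋈[g=b] S))) → 2
  (π[u](ρ[v/w](U)) − π[u](ρ[u/v]((T ⋈[g=b] S)))) → 2

|E| = 2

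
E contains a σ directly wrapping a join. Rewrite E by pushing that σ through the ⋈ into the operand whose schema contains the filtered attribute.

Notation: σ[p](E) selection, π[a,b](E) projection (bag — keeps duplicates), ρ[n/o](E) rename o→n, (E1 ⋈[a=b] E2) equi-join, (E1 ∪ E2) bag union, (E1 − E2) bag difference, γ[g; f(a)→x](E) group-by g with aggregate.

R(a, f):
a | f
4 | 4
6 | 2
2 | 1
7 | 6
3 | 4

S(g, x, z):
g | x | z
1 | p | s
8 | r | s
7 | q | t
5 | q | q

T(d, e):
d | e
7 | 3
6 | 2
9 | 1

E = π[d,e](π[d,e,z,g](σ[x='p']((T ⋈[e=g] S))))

σ filters on x, owned by the right side.
E' = π[d,e](π[d,e,z,g]((T ⋈[e=g] σ[x='p'](S))))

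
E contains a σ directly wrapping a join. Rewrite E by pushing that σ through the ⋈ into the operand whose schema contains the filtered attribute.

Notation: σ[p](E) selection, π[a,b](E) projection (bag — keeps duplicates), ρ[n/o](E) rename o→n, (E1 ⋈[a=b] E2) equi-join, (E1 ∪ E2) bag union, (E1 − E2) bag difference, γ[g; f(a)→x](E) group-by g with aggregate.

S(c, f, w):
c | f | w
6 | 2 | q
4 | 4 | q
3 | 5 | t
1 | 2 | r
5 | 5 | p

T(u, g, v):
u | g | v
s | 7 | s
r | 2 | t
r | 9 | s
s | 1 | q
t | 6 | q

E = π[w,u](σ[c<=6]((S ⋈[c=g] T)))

σ filters on c, owned by the left side.
E' = π[w,u]((σ[c<=6](S) ⋈[c=g] T))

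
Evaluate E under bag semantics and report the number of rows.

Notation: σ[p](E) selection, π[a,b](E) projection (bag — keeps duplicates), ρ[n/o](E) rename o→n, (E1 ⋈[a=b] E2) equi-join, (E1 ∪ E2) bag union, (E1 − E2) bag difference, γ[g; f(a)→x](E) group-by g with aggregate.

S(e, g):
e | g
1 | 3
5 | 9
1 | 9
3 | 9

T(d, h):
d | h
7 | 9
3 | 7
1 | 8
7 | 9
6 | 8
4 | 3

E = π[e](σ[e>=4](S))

Stepwise |·|:
  S → 4
  σ[e>=4](S) → 1
  π[e](σ[e>=4](S)) → 1

|E| = 1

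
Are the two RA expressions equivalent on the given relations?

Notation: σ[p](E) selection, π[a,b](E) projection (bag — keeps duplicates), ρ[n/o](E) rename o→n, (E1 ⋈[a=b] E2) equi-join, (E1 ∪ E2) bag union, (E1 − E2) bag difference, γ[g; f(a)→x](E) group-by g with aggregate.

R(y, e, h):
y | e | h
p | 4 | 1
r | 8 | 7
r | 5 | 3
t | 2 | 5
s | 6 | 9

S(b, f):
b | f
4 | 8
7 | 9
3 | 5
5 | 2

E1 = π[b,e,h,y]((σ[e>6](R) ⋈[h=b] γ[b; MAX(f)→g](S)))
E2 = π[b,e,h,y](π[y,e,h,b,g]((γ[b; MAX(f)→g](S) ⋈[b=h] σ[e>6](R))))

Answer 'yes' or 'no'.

E1 per-node cardinality:
  R → 5
  σ[e>6](R) → 1
  S → 4
  γ[b; MAX(f)→g](S) → 4
  (σ[e>6](R) ⋈[h=b] γ[b; MAX(f)→g](S)) → 1
  π[b,e,h,y]((σ[e>6](R) ⋈[h=b] γ[b; MAX(f)→g](S))) → 1
E2 per-node cardinality:
  S → 4
  γ[b; MAX(f)→g](S) → 4
  R → 5
  σ[e>6](R) → 1
  (γ[b; MAX(f)→g](S) ⋈[b=h] σ[e>6](R)) → 1
  π[y,e,h,b,g]((γ[b; MAX(f)→g](S) ⋈[b=h] σ[e>6](R))) → 1
  π[b,e,h,y](π[y,e,h,b,g]((γ[b; MAX(f)→g](S) ⋈[b=h] σ[e>6](R)))) → 1

E1 and E2 produce the same multiset:
b | e | h | y
7 | 8 | 7 | r

yes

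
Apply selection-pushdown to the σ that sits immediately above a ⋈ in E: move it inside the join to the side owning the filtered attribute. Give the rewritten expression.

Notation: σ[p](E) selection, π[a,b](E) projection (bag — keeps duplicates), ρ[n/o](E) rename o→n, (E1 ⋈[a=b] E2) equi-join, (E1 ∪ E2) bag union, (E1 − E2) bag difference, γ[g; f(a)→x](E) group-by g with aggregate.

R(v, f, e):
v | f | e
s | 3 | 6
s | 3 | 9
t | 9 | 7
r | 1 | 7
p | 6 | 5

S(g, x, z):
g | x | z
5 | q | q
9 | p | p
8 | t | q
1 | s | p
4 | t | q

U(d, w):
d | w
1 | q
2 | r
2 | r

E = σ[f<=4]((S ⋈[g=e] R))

σ filters on f, owned by the right side.
E' = (S ⋈[g=e] σ[f<=4](R))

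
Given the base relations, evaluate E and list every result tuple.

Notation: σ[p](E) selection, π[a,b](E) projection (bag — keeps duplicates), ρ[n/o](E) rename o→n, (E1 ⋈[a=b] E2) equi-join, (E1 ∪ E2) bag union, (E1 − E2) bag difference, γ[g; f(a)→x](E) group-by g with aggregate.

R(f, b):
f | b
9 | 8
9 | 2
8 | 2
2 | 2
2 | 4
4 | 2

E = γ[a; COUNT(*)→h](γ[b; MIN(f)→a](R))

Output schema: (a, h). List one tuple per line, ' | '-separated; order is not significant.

Per-node cardinality:
  R → 6
  γ[b; MIN(f)→a](R) → 3
  γ[a; COUNT(*)→h](γ[b; MIN(f)→a](R)) → 2

== RESULT ==
a | h
2 | 2
9 | 1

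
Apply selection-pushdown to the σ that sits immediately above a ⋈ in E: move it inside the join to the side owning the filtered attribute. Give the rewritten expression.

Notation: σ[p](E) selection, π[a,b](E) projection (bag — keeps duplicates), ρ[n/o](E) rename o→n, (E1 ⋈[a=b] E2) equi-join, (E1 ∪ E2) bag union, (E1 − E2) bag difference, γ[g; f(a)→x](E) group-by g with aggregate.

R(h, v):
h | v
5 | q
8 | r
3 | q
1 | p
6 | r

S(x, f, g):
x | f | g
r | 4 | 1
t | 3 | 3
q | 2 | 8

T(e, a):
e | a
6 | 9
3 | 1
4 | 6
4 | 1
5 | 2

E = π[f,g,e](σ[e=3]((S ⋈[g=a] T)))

σ filters on e, owned by the right side.
E' = π[f,g,e]((S ⋈[g=a] σ[e=3](T)))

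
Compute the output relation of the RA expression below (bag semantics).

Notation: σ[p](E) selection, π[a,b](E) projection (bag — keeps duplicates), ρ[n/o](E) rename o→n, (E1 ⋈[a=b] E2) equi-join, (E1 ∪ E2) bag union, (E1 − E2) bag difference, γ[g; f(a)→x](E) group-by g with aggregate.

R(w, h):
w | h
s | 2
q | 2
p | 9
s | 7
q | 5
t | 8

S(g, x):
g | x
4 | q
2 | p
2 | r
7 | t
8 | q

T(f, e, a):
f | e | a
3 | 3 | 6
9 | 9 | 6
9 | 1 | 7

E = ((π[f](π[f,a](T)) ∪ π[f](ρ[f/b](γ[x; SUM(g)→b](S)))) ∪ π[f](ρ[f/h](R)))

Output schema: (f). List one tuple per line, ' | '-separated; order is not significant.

Row counts bottom-up:
  T → 3
  π[f,a](T) → 3
  π[f](π[f,a](T)) → 3
  S → 5
  γ[x; SUM(g)→b](S) → 4
  ρ[f/b](γ[x; SUM(g)→b](S)) → 4
  π[f](ρ[f/b](γ[x; SUM(g)→b](S))) → 4
  (π[f](π[f,a](T)) ∪ π[f](ρ[f/b](γ[x; SUM(g)→b](S)))) → 7
  R → 6
  ρ[f/h](R) → 6
  π[f](ρ[f/h](R)) → 6
  ((π[f](π[f,a](T)) ∪ π[f](ρ[f/b](γ[x; SUM(g)→b](S)))) ∪ π[f](ρ[f/h](R))) → 13

== RESULT ==
f
2
2
2
2
3
5
7
7
8
9
9
9
12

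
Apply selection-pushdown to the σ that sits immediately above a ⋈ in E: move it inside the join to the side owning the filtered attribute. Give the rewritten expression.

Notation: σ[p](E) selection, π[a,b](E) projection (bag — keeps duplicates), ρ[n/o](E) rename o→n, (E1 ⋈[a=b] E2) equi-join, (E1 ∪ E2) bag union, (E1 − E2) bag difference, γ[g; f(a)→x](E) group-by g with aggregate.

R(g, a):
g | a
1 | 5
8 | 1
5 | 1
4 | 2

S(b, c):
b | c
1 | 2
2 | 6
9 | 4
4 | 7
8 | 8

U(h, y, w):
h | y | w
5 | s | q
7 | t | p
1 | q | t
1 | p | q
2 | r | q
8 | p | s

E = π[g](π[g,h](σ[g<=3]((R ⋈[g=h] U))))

σ filters on g, owned by the left side.
E' = π[g](π[g,h]((σ[g<=3](R) ⋈[g=h] U)))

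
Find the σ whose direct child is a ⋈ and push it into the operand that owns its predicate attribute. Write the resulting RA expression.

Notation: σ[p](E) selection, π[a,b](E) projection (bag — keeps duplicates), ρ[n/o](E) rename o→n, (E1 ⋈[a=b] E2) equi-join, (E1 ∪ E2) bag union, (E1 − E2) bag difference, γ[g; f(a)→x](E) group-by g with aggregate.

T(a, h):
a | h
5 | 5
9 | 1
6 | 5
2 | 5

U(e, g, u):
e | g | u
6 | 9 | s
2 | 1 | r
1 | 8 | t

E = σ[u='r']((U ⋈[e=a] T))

σ filters on u, owned by the left side.
E' = (σ[u='r'](U) ⋈[e=a] T)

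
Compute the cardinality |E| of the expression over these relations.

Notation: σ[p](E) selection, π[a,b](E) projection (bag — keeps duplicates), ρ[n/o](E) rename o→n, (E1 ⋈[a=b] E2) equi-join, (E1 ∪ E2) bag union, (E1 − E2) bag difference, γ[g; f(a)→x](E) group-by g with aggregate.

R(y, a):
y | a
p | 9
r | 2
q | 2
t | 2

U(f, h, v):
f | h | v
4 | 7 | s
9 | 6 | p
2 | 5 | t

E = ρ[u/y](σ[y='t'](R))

Stepwise |·|:
  R → 4
  σ[y='t'](R) → 1
  ρ[u/y](σ[y='t'](R)) → 1

|E| = 1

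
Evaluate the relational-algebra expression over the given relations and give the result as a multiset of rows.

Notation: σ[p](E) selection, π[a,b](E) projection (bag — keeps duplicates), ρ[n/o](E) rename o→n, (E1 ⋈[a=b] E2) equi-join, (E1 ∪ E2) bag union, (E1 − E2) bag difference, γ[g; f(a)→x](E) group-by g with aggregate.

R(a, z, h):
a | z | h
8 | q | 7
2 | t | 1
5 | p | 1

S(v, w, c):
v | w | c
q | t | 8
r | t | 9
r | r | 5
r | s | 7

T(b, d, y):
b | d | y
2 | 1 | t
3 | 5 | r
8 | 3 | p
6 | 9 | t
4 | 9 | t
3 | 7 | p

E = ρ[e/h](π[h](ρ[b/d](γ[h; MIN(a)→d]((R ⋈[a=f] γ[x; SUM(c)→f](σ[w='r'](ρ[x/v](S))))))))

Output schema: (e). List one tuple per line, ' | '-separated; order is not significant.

Row counts bottom-up:
  R → 3
  S → 4
  ρ[x/v](S) → 4
  σ[w='r'](ρ[x/v](S)) → 1
  γ[x; SUM(c)→f](σ[w='r'](ρ[x/v](S))) → 1
  (R ⋈[a=f] γ[x; SUM(c)→f](σ[w='r'](ρ[x/v](S)))) → 1
  γ[h; MIN(a)→d]((R ⋈[a=f] γ[x; SUM(c)→f](σ[w='r'](ρ[x/v](S))))) → 1
  ρ[b/d](γ[h; MIN(a)→d]((R ⋈[a=f] γ[x; SUM(c)→f](σ[w='r'](ρ[x/v](S)))))) → 1
  π[h](ρ[b/d](γ[h; MIN(a)→d]((R ⋈[a=f] γ[x; SUM(c)→f](σ[w='r'](ρ[x/v](S))))))) → 1
  ρ[e/h](π[h](ρ[b/d](γ[h; MIN(a)→d]((R ⋈[a=f] γ[x; SUM(c)→f](σ[w='r'](ρ[x/v](S)))))))) → 1

== RESULT ==
e
1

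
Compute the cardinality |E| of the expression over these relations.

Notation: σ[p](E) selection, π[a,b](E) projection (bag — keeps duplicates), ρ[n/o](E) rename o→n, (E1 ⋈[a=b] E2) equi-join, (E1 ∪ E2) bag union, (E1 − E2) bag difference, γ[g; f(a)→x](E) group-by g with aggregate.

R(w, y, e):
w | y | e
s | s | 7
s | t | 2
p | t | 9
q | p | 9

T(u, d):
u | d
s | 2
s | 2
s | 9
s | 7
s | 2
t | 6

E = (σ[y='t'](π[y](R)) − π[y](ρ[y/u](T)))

Subexpression sizes:
  R → 4
  π[y](R) → 4
  σ[y='t'](π[y](R)) → 2
  T → 6
  ρ[y/u](T) → 6
  π[y](ρ[y/u](T)) → 6
  (σ[y='t'](π[y](R)) − π[y](ρ[y/u](T))) → 1

|E| = 1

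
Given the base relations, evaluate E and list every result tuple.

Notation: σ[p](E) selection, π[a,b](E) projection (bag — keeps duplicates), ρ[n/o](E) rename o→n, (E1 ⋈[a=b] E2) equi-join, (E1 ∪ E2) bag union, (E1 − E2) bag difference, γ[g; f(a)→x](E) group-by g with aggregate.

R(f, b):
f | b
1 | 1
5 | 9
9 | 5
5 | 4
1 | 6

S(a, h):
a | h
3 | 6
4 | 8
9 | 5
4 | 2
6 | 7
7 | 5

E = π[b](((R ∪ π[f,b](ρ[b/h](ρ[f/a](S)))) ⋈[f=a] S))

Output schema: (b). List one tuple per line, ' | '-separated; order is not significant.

Stepwise |·|:
  R → 5
  S → 6
  ρ[f/a](S) → 6
  ρ[b/h](ρ[f/a](S)) → 6
  π[f,b](ρ[b/h](ρ[f/a](S))) → 6
  (R ∪ π[f,b](ρ[b/h](ρ[f/a](S)))) → 11
  S → 6
  ((R ∪ π[f,b](ρ[b/h](ρ[f/a](S)))) ⋈[f=a] S) → 9
  π[b](((R ∪ π[f,b](ρ[b/h](ρ[f/a](S)))) ⋈[f=a] S)) → 9

== RESULT ==
b
2
2
5
5
5
6
7
8
8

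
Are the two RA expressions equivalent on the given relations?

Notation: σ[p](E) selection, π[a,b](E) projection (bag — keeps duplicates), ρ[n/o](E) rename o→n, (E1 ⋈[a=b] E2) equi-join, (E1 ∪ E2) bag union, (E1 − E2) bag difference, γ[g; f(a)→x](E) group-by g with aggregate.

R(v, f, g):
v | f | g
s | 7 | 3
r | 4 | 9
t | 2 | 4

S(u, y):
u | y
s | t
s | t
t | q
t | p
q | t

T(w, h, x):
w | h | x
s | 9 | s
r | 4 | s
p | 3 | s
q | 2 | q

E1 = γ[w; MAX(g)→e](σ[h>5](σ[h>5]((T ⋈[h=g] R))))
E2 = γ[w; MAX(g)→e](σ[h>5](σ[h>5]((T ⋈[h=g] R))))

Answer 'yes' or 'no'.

E1 stepwise |·|:
  T → 4
  R → 3
  (T ⋈[h=g] R) → 3
  σ[h>5]((T ⋈[h=g] R)) → 1
  σ[h>5](σ[h>5]((T ⋈[h=g] R))) → 1
  γ[w; MAX(g)→e](σ[h>5](σ[h>5]((T ⋈[h=g] R)))) → 1
E2 stepwise |·|:
  T → 4
  R → 3
  (T ⋈[h=g] R) → 3
  σ[h>5]((T ⋈[h=g] R)) → 1
  σ[h>5](σ[h>5]((T ⋈[h=g] R))) → 1
  γ[w; MAX(g)→e](σ[h>5](σ[h>5]((T ⋈[h=g] R)))) → 1

E1 and E2 produce the same multiset:
w | e
s | 9

yes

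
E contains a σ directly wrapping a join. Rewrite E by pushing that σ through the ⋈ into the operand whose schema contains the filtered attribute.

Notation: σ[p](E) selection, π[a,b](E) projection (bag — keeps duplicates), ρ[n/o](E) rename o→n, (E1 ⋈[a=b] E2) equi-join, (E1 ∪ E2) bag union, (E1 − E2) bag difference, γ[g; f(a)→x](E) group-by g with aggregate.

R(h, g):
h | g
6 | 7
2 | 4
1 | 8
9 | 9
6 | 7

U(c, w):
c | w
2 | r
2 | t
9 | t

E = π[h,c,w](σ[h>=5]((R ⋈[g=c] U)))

σ filters on h, owned by the left side.
E' = π[h,c,w]((σ[h>=5](R) ⋈[g=c] U))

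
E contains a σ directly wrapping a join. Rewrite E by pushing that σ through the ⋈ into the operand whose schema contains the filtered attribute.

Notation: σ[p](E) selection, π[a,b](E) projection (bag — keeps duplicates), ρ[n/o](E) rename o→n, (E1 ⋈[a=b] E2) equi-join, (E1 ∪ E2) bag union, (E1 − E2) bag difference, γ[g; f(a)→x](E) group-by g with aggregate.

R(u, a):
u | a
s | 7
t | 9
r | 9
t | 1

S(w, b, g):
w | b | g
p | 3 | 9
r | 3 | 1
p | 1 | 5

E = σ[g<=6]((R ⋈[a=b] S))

σ filters on g, owned by the right side.
E' = (R ⋈[a=b] σ[g<=6](S))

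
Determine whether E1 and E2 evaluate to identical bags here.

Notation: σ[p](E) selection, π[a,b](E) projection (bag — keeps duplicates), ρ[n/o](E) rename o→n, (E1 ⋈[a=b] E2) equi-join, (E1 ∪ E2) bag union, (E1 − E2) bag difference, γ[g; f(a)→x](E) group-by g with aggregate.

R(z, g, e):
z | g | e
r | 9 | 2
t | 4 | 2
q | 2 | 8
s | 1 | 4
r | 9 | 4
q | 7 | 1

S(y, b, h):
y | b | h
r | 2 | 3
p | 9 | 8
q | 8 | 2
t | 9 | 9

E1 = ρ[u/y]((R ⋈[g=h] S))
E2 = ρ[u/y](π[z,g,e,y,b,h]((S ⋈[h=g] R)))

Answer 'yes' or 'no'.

E1 per-node cardinality:
  R → 6
  S → 4
  (R ⋈[g=h] S) → 3
  ρ[u/y]((R ⋈[g=h] S)) → 3
E2 per-node cardinality:
  S → 4
  R → 6
  (S ⋈[h=g] R) → 3
  π[z,g,e,y,b,h]((S ⋈[h=g] R)) → 3
  ρ[u/y](π[z,g,e,y,b,h]((S ⋈[h=g] R))) → 3

E1 and E2 produce the same multiset:
z | g | e | u | b | h
q | 2 | 8 | q | 8 | 2
r | 9 | 2 | t | 9 | 9
r | 9 | 4 | t | 9 | 9

yes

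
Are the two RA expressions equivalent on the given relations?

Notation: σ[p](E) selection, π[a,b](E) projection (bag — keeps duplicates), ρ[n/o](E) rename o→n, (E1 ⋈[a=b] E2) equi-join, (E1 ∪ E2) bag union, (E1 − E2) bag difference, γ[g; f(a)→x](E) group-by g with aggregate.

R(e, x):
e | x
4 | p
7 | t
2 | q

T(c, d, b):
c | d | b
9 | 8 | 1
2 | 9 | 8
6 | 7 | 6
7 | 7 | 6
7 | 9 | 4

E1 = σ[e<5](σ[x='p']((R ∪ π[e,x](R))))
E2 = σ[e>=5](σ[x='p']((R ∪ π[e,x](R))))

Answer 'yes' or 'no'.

E1 stepwise |·|:
  R → 3
  R → 3
  π[e,x](R) → 3
  (R ∪ π[e,x](R)) → 6
  σ[x='p']((R ∪ π[e,x](R))) → 2
  σ[e<5](σ[x='p']((R ∪ π[e,x](R)))) → 2
E2 stepwise |·|:
  R → 3
  R → 3
  π[e,x](R) → 3
  (R ∪ π[e,x](R)) → 6
  σ[x='p']((R ∪ π[e,x](R))) → 2
  σ[e>=5](σ[x='p']((R ∪ π[e,x](R)))) → 0

E1 result:
e | x
4 | p
4 | p
E2 result:
e | x
(0 rows)
Witness: (4, 'p') appears 2× in E1 but 0× in E2.

no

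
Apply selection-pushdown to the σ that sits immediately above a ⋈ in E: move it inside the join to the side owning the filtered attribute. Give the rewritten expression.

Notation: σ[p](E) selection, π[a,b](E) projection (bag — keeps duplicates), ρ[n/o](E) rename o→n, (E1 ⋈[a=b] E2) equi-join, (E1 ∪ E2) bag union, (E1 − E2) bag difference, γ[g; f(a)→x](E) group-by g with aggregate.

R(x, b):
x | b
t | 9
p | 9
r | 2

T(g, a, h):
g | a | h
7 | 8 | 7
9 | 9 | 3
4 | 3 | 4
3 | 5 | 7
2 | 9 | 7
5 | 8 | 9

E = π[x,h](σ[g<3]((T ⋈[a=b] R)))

σ filters on g, owned by the left side.
E' = π[x,h]((σ[g<3](T) ⋈[a=b] R))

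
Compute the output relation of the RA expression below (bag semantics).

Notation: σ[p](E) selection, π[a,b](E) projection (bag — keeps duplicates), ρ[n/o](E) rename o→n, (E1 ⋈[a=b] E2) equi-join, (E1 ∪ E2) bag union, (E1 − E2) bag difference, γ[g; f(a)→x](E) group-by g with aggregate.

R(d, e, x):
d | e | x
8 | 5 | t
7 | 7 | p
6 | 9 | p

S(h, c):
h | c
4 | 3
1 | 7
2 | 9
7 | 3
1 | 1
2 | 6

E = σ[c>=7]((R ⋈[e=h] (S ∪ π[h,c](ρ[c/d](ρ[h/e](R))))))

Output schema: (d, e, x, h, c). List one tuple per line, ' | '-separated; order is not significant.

Stepwise |·|:
  R → 3
  S → 6
  R → 3
  ρ[h/e](R) → 3
  ρ[c/d](ρ[h/e](R)) → 3
  π[h,c](ρ[c/d](ρ[h/e](R))) → 3
  (S ∪ π[h,c](ρ[c/d](ρ[h/e](R)))) → 9
  (R ⋈[e=h] (S ∪ π[h,c](ρ[c/d](ρ[h/e](R))))) → 4
  σ[c>=7]((R ⋈[e=h] (S ∪ π[h,c](ρ[c/d](ρ[h/e](R)))))) → 2

== RESULT ==
d | e | x | h | c
7 | 7 | p | 7 | 7
8 | 5 | t | 5 | 8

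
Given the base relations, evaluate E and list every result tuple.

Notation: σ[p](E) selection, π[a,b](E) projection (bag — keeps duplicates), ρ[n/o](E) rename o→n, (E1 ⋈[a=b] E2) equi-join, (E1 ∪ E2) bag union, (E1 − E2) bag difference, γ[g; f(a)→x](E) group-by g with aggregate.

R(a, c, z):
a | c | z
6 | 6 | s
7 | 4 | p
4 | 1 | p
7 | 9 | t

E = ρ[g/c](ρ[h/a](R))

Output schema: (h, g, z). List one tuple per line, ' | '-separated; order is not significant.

Row counts bottom-up:
  R → 4
  ρ[h/a](R) → 4
  ρ[g/c](ρ[h/a](R)) → 4

== RESULT ==
h | g | z
4 | 1 | p
6 | 6 | s
7 | 4 | p
7 | 9 | t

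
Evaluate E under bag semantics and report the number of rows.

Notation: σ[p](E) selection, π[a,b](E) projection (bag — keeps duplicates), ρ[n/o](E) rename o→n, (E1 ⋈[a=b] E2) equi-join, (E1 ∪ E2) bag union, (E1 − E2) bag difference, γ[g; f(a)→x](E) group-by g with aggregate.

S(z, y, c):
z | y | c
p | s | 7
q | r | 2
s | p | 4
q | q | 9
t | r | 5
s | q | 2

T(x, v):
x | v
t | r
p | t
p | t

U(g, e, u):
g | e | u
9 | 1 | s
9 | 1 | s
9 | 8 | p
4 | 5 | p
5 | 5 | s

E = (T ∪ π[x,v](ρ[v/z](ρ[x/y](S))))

Subexpression sizes:
  T → 3
  S → 6
  ρ[x/y](S) → 6
  ρ[v/z](ρ[x/y](S)) → 6
  π[x,v](ρ[v/z](ρ[x/y](S))) → 6
  (T ∪ π[x,v](ρ[v/z](ρ[x/y](S)))) → 9

|E| = 9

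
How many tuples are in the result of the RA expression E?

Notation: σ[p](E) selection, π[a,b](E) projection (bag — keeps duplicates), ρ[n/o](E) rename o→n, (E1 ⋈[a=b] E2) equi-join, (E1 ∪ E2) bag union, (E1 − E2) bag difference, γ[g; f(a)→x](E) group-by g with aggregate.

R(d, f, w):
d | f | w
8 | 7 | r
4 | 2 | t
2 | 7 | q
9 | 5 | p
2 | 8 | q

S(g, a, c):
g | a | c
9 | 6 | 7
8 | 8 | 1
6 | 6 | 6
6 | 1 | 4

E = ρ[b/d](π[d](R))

Subexpression sizes:
  R → 5
  π[d](R) → 5
  ρ[b/d](π[d](R)) → 5

|E| = 5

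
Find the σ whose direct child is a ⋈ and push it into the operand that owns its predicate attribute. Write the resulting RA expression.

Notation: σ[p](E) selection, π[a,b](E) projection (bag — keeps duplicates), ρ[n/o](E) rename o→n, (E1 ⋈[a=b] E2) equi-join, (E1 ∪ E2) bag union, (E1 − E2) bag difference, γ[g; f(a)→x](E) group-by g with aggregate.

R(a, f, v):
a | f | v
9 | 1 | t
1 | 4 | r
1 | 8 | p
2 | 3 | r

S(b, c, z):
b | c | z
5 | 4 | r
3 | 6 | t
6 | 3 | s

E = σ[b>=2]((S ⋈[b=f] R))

σ filters on b, owned by the left side.
E' = (σ[b>=2](S) ⋈[b=f] R)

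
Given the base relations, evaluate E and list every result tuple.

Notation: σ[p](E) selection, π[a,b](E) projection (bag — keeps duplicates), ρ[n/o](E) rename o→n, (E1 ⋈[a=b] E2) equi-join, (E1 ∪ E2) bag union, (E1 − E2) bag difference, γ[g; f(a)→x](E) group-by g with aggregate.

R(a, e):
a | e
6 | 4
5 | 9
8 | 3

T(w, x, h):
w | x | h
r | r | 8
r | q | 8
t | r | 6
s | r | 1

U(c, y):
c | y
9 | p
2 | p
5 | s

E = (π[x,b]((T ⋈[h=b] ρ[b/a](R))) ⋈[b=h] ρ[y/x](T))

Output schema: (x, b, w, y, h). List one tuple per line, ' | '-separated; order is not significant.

Subexpression sizes:
  T → 4
  R → 3
  ρ[b/a](R) → 3
  (T ⋈[h=b] ρ[b/a](R)) → 3
  π[x,b]((T ⋈[h=b] ρ[b/a](R))) → 3
  T → 4
  ρ[y/x](T) → 4
  (π[x,b]((T ⋈[h=b] ρ[b/a](R))) ⋈[b=h] ρ[y/x](T)) → 5

== RESULT ==
x | b | w | y | h
q | 8 | r | q | 8
q | 8 | r | r | 8
r | 6 | t | r | 6
r | 8 | r | q | 8
r | 8 | r | r | 8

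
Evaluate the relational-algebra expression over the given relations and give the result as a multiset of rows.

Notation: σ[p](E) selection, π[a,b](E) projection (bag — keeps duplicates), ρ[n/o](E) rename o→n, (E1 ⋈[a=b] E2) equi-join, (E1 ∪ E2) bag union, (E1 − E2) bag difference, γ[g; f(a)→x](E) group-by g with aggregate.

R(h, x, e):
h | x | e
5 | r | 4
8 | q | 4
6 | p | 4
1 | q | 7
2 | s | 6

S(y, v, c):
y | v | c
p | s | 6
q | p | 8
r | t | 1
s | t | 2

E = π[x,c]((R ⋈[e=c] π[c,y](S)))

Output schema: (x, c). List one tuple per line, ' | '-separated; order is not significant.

Row counts bottom-up:
  R → 5
  S → 4
  π[c,y](S) → 4
  (R ⋈[e=c] π[c,y](S)) → 1
  π[x,c]((R ⋈[e=c] π[c,y](S))) → 1

== RESULT ==
x | c
s | 6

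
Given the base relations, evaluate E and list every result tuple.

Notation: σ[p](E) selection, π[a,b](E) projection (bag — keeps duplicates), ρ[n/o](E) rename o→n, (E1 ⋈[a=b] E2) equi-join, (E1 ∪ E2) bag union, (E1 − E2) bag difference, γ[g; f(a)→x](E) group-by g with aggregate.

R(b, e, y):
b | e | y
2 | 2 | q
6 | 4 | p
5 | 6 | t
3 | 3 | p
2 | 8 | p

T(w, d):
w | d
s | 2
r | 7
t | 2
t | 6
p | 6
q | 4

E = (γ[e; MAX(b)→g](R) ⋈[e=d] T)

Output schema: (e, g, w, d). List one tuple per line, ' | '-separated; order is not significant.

Per-node cardinality:
  R → 5
  γ[e; MAX(b)→g](R) → 5
  T → 6
  (γ[e; MAX(b)→g](R) ⋈[e=d] T) → 5

== RESULT ==
e | g | w | d
2 | 2 | s | 2
2 | 2 | t | 2
4 | 6 | q | 4
6 | 5 | p | 6
6 | 5 | t | 6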